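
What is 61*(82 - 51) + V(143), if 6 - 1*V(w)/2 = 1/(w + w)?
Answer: 272128/143 ≈ 1903.0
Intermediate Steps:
V(w) = 12 - 1/w (V(w) = 12 - 2/(w + w) = 12 - 2*1/(2*w) = 12 - 1/w)
61*(82 - 51) + V(143) = 61*(82 - 51) + (12 - 1/143) = 61*31 + (12 - 1*1/143) = 1891 + (12 - 1/143) = 1891 + 1715/143 = 272128/143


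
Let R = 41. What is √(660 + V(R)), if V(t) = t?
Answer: √701 ≈ 26.476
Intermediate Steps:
√(660 + V(R)) = √(660 + 41) = √701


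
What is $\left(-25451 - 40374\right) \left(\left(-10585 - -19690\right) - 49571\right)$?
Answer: $2663674450$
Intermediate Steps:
$\left(-25451 - 40374\right) \left(\left(-10585 - -19690\right) - 49571\right) = - 65825 \left(\left(-10585 + 19690\right) - 49571\right) = - 65825 \left(9105 - 49571\right) = \left(-65825\right) \left(-40466\right) = 2663674450$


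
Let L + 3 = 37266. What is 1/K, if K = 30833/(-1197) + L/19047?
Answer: -1085679/25841540 ≈ -0.042013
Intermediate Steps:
L = 37263 (L = -3 + 37266 = 37263)
K = -25841540/1085679 (K = 30833/(-1197) + 37263/19047 = 30833*(-1/1197) + 37263*(1/19047) = -30833/1197 + 12421/6349 = -25841540/1085679 ≈ -23.802)
1/K = 1/(-25841540/1085679) = -1085679/25841540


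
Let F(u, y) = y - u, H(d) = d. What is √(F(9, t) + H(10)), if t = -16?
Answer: I*√15 ≈ 3.873*I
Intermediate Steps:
√(F(9, t) + H(10)) = √((-16 - 1*9) + 10) = √((-16 - 9) + 10) = √(-25 + 10) = √(-15) = I*√15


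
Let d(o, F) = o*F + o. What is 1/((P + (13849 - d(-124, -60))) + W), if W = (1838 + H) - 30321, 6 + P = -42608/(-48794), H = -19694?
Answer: -24397/1016113746 ≈ -2.4010e-5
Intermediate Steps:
d(o, F) = o + F*o (d(o, F) = F*o + o = o + F*o)
P = -125078/24397 (P = -6 - 42608/(-48794) = -6 - 42608*(-1/48794) = -6 + 21304/24397 = -125078/24397 ≈ -5.1268)
W = -48177 (W = (1838 - 19694) - 30321 = -17856 - 30321 = -48177)
1/((P + (13849 - d(-124, -60))) + W) = 1/((-125078/24397 + (13849 - (-124)*(1 - 60))) - 48177) = 1/((-125078/24397 + (13849 - (-124)*(-59))) - 48177) = 1/((-125078/24397 + (13849 - 1*7316)) - 48177) = 1/((-125078/24397 + (13849 - 7316)) - 48177) = 1/((-125078/24397 + 6533) - 48177) = 1/(159260523/24397 - 48177) = 1/(-1016113746/24397) = -24397/1016113746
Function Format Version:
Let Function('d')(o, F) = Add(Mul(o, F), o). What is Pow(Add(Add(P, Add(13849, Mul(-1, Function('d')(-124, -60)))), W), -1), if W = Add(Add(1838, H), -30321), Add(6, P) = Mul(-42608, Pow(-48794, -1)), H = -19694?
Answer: Rational(-24397, 1016113746) ≈ -2.4010e-5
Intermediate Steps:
Function('d')(o, F) = Add(o, Mul(F, o)) (Function('d')(o, F) = Add(Mul(F, o), o) = Add(o, Mul(F, o)))
P = Rational(-125078, 24397) (P = Add(-6, Mul(-42608, Pow(-48794, -1))) = Add(-6, Mul(-42608, Rational(-1, 48794))) = Add(-6, Rational(21304, 24397)) = Rational(-125078, 24397) ≈ -5.1268)
W = -48177 (W = Add(Add(1838, -19694), -30321) = Add(-17856, -30321) = -48177)
Pow(Add(Add(P, Add(13849, Mul(-1, Function('d')(-124, -60)))), W), -1) = Pow(Add(Add(Rational(-125078, 24397), Add(13849, Mul(-1, Mul(-124, Add(1, -60))))), -48177), -1) = Pow(Add(Add(Rational(-125078, 24397), Add(13849, Mul(-1, Mul(-124, -59)))), -48177), -1) = Pow(Add(Add(Rational(-125078, 24397), Add(13849, Mul(-1, 7316))), -48177), -1) = Pow(Add(Add(Rational(-125078, 24397), Add(13849, -7316)), -48177), -1) = Pow(Add(Add(Rational(-125078, 24397), 6533), -48177), -1) = Pow(Add(Rational(159260523, 24397), -48177), -1) = Pow(Rational(-1016113746, 24397), -1) = Rational(-24397, 1016113746)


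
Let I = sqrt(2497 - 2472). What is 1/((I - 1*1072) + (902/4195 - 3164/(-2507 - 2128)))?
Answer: -777753/829164301 ≈ -0.00093800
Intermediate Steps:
I = 5 (I = sqrt(25) = 5)
1/((I - 1*1072) + (902/4195 - 3164/(-2507 - 2128))) = 1/((5 - 1*1072) + (902/4195 - 3164/(-2507 - 2128))) = 1/((5 - 1072) + (902*(1/4195) - 3164/(-4635))) = 1/(-1067 + (902/4195 - 3164*(-1/4635))) = 1/(-1067 + (902/4195 + 3164/4635)) = 1/(-1067 + 698150/777753) = 1/(-829164301/777753) = -777753/829164301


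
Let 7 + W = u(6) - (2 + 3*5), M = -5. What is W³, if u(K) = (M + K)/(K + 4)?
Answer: -13651919/1000 ≈ -13652.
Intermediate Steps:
u(K) = (-5 + K)/(4 + K) (u(K) = (-5 + K)/(K + 4) = (-5 + K)/(4 + K))
W = -239/10 (W = -7 + ((-5 + 6)/(4 + 6) - (2 + 3*5)) = -7 + (1/10 - (2 + 15)) = -7 + ((⅒)*1 - 1*17) = -7 + (⅒ - 17) = -7 - 169/10 = -239/10 ≈ -23.900)
W³ = (-239/10)³ = -13651919/1000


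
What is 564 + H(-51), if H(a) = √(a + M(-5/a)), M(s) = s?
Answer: 564 + 2*I*√33099/51 ≈ 564.0 + 7.1346*I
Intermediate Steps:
H(a) = √(a - 5/a)
564 + H(-51) = 564 + √(-51 - 5/(-51)) = 564 + √(-51 - 5*(-1/51)) = 564 + √(-51 + 5/51) = 564 + √(-2596/51) = 564 + 2*I*√33099/51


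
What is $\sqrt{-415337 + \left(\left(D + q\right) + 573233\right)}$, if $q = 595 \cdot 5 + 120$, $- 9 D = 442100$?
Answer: $\frac{\sqrt{1006819}}{3} \approx 334.47$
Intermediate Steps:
$D = - \frac{442100}{9}$ ($D = \left(- \frac{1}{9}\right) 442100 = - \frac{442100}{9} \approx -49122.0$)
$q = 3095$ ($q = 2975 + 120 = 3095$)
$\sqrt{-415337 + \left(\left(D + q\right) + 573233\right)} = \sqrt{-415337 + \left(\left(- \frac{442100}{9} + 3095\right) + 573233\right)} = \sqrt{-415337 + \left(- \frac{414245}{9} + 573233\right)} = \sqrt{-415337 + \frac{4744852}{9}} = \sqrt{\frac{1006819}{9}} = \frac{\sqrt{1006819}}{3}$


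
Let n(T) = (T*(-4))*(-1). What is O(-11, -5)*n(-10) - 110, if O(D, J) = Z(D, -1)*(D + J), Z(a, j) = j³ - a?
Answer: 6290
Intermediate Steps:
O(D, J) = (-1 - D)*(D + J) (O(D, J) = ((-1)³ - D)*(D + J) = (-1 - D)*(D + J))
n(T) = 4*T (n(T) = -4*T*(-1) = 4*T)
O(-11, -5)*n(-10) - 110 = (-(1 - 11)*(-11 - 5))*(4*(-10)) - 110 = -1*(-10)*(-16)*(-40) - 110 = -160*(-40) - 110 = 6400 - 110 = 6290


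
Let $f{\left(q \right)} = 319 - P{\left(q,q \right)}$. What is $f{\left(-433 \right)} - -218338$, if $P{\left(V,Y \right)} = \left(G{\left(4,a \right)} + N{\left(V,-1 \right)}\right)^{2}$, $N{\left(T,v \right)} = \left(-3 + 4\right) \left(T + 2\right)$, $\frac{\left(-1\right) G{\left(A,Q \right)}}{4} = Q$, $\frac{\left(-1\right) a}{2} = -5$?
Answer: $-3184$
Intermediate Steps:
$a = 10$ ($a = \left(-2\right) \left(-5\right) = 10$)
$G{\left(A,Q \right)} = - 4 Q$
$N{\left(T,v \right)} = 2 + T$ ($N{\left(T,v \right)} = 1 \left(2 + T\right) = 2 + T$)
$P{\left(V,Y \right)} = \left(-38 + V\right)^{2}$ ($P{\left(V,Y \right)} = \left(\left(-4\right) 10 + \left(2 + V\right)\right)^{2} = \left(-40 + \left(2 + V\right)\right)^{2} = \left(-38 + V\right)^{2}$)
$f{\left(q \right)} = 319 - \left(-38 + q\right)^{2}$
$f{\left(-433 \right)} - -218338 = \left(319 - \left(-38 - 433\right)^{2}\right) - -218338 = \left(319 - \left(-471\right)^{2}\right) + 218338 = \left(319 - 221841\right) + 218338 = -221522 + 218338 = -3184$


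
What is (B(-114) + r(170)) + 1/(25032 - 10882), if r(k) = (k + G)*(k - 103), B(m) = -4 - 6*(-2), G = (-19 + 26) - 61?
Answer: 110087001/14150 ≈ 7780.0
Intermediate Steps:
G = -54 (G = 7 - 61 = -54)
B(m) = 8 (B(m) = -4 + 12 = 8)
r(k) = (-103 + k)*(-54 + k) (r(k) = (k - 54)*(k - 103) = (-54 + k)*(-103 + k) = (-103 + k)*(-54 + k))
(B(-114) + r(170)) + 1/(25032 - 10882) = (8 + (5562 + 170² - 157*170)) + 1/(25032 - 10882) = (8 + (5562 + 28900 - 26690)) + 1/14150 = (8 + 7772) + 1/14150 = 7780 + 1/14150 = 110087001/14150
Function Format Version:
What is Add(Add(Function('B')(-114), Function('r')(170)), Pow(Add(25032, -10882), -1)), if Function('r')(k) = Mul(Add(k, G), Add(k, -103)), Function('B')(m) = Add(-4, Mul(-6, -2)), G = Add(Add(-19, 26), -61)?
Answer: Rational(110087001, 14150) ≈ 7780.0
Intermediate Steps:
G = -54 (G = Add(7, -61) = -54)
Function('B')(m) = 8 (Function('B')(m) = Add(-4, 12) = 8)
Function('r')(k) = Mul(Add(-103, k), Add(-54, k)) (Function('r')(k) = Mul(Add(k, -54), Add(k, -103)) = Mul(Add(-54, k), Add(-103, k)) = Mul(Add(-103, k), Add(-54, k)))
Add(Add(Function('B')(-114), Function('r')(170)), Pow(Add(25032, -10882), -1)) = Add(Add(8, Add(5562, Pow(170, 2), Mul(-157, 170))), Pow(Add(25032, -10882), -1)) = Add(Add(8, Add(5562, 28900, -26690)), Pow(14150, -1)) = Add(Add(8, 7772), Rational(1, 14150)) = Add(7780, Rational(1, 14150)) = Rational(110087001, 14150)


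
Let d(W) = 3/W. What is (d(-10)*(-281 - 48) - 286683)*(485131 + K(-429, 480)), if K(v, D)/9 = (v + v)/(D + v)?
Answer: -1389875358087/10 ≈ -1.3899e+11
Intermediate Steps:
K(v, D) = 18*v/(D + v) (K(v, D) = 9*((v + v)/(D + v)) = 9*((2*v)/(D + v)) = 9*(2*v/(D + v)) = 18*v/(D + v))
(d(-10)*(-281 - 48) - 286683)*(485131 + K(-429, 480)) = ((3/(-10))*(-281 - 48) - 286683)*(485131 + 18*(-429)/(480 - 429)) = ((3*(-1/10))*(-329) - 286683)*(485131 + 18*(-429)/51) = (-3/10*(-329) - 286683)*(485131 + 18*(-429)*(1/51)) = (987/10 - 286683)*(485131 - 2574/17) = -2865843/10*8244653/17 = -1389875358087/10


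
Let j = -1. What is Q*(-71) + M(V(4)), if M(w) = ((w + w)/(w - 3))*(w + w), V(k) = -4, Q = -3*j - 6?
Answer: 1427/7 ≈ 203.86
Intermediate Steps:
Q = -3 (Q = -3*(-1) - 6 = 3 - 6 = -3)
M(w) = 4*w²/(-3 + w) (M(w) = ((2*w)/(-3 + w))*(2*w) = (2*w/(-3 + w))*(2*w) = 4*w²/(-3 + w))
Q*(-71) + M(V(4)) = -3*(-71) + 4*(-4)²/(-3 - 4) = 213 + 4*16/(-7) = 213 + 4*16*(-⅐) = 213 - 64/7 = 1427/7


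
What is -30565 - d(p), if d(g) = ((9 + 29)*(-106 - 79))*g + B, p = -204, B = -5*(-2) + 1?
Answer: -1464696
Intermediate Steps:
B = 11 (B = 10 + 1 = 11)
d(g) = 11 - 7030*g (d(g) = ((9 + 29)*(-106 - 79))*g + 11 = (38*(-185))*g + 11 = -7030*g + 11 = 11 - 7030*g)
-30565 - d(p) = -30565 - (11 - 7030*(-204)) = -30565 - (11 + 1434120) = -30565 - 1*1434131 = -30565 - 1434131 = -1464696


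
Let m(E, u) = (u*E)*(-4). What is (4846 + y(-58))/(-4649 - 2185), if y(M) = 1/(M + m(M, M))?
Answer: -65488843/92354676 ≈ -0.70910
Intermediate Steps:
m(E, u) = -4*E*u (m(E, u) = (E*u)*(-4) = -4*E*u)
y(M) = 1/(M - 4*M²) (y(M) = 1/(M - 4*M*M) = 1/(M - 4*M²))
(4846 + y(-58))/(-4649 - 2185) = (4846 + 1/((-58)*(1 - 4*(-58))))/(-4649 - 2185) = (4846 - 1/(58*(1 + 232)))/(-6834) = (4846 - 1/58/233)*(-1/6834) = (4846 - 1/58*1/233)*(-1/6834) = (4846 - 1/13514)*(-1/6834) = (65488843/13514)*(-1/6834) = -65488843/92354676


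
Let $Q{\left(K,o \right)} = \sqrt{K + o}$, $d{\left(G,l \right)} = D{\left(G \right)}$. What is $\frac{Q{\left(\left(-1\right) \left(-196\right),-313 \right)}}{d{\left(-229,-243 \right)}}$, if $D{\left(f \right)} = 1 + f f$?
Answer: $\frac{3 i \sqrt{13}}{52442} \approx 0.00020626 i$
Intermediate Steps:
$D{\left(f \right)} = 1 + f^{2}$
$d{\left(G,l \right)} = 1 + G^{2}$
$\frac{Q{\left(\left(-1\right) \left(-196\right),-313 \right)}}{d{\left(-229,-243 \right)}} = \frac{\sqrt{\left(-1\right) \left(-196\right) - 313}}{1 + \left(-229\right)^{2}} = \frac{\sqrt{196 - 313}}{1 + 52441} = \frac{\sqrt{-117}}{52442} = 3 i \sqrt{13} \cdot \frac{1}{52442} = \frac{3 i \sqrt{13}}{52442}$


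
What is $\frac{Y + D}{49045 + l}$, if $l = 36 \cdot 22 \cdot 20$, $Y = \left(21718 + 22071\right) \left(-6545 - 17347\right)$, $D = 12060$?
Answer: $- \frac{1046194728}{64885} \approx -16124.0$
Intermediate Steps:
$Y = -1046206788$ ($Y = 43789 \left(-23892\right) = -1046206788$)
$l = 15840$ ($l = 792 \cdot 20 = 15840$)
$\frac{Y + D}{49045 + l} = \frac{-1046206788 + 12060}{49045 + 15840} = - \frac{1046194728}{64885}$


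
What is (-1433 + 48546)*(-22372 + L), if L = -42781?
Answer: -3069553289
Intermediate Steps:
(-1433 + 48546)*(-22372 + L) = (-1433 + 48546)*(-22372 - 42781) = 47113*(-65153) = -3069553289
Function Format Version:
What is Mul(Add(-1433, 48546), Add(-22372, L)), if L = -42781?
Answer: -3069553289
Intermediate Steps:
Mul(Add(-1433, 48546), Add(-22372, L)) = Mul(Add(-1433, 48546), Add(-22372, -42781)) = Mul(47113, -65153) = -3069553289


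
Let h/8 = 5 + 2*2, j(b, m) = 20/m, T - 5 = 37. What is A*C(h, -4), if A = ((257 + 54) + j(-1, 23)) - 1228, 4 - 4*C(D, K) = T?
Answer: 400349/46 ≈ 8703.2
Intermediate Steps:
T = 42 (T = 5 + 37 = 42)
h = 72 (h = 8*(5 + 2*2) = 8*(5 + 4) = 8*9 = 72)
C(D, K) = -19/2 (C(D, K) = 1 - 1/4*42 = 1 - 21/2 = -19/2)
A = -21071/23 (A = ((257 + 54) + 20/23) - 1228 = (311 + 20*(1/23)) - 1228 = (311 + 20/23) - 1228 = 7173/23 - 1228 = -21071/23 ≈ -916.13)
A*C(h, -4) = -21071/23*(-19/2) = 400349/46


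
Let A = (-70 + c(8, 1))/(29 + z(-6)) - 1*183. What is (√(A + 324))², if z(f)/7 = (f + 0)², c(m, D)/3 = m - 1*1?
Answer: 39572/281 ≈ 140.83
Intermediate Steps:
c(m, D) = -3 + 3*m (c(m, D) = 3*(m - 1*1) = 3*(m - 1) = 3*(-1 + m) = -3 + 3*m)
z(f) = 7*f² (z(f) = 7*(f + 0)² = 7*f²)
A = -51472/281 (A = (-70 + (-3 + 3*8))/(29 + 7*(-6)²) - 1*183 = (-70 + (-3 + 24))/(29 + 7*36) - 183 = (-70 + 21)/(29 + 252) - 183 = -49/281 - 183 = -51472/281 ≈ -183.17)
(√(A + 324))² = (√(-51472/281 + 324))² = (√(39572/281))² = (2*√2779933/281)² = 39572/281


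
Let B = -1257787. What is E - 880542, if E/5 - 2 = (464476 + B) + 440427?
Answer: -2644952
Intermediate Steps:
E = -1764410 (E = 10 + 5*((464476 - 1257787) + 440427) = 10 + 5*(-793311 + 440427) = 10 + 5*(-352884) = 10 - 1764420 = -1764410)
E - 880542 = -1764410 - 880542 = -2644952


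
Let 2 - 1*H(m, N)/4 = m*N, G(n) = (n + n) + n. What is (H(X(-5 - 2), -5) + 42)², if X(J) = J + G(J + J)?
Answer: 864900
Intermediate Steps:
G(n) = 3*n (G(n) = 2*n + n = 3*n)
X(J) = 7*J (X(J) = J + 3*(J + J) = J + 3*(2*J) = J + 6*J = 7*J)
H(m, N) = 8 - 4*N*m (H(m, N) = 8 - 4*m*N = 8 - 4*N*m)
(H(X(-5 - 2), -5) + 42)² = ((8 - 4*(-5)*7*(-5 - 2)) + 42)² = ((8 - 4*(-5)*7*(-7)) + 42)² = ((8 - 4*(-5)*(-49)) + 42)² = ((8 - 980) + 42)² = (-972 + 42)² = (-930)² = 864900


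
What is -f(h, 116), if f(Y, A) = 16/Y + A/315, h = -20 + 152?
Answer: -1696/3465 ≈ -0.48947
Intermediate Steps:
h = 132
f(Y, A) = 16/Y + A/315 (f(Y, A) = 16/Y + A*(1/315) = 16/Y + A/315)
-f(h, 116) = -(16/132 + (1/315)*116) = -(16*(1/132) + 116/315) = -(4/33 + 116/315) = -1*1696/3465 = -1696/3465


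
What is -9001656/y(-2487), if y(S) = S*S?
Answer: -1000184/687241 ≈ -1.4554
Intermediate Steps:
y(S) = S**2
-9001656/y(-2487) = -9001656/((-2487)**2) = -9001656/6185169 = -9001656*1/6185169 = -1000184/687241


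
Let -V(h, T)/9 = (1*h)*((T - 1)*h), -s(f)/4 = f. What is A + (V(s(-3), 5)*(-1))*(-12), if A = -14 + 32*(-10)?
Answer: -62542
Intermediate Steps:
s(f) = -4*f
V(h, T) = -9*h**2*(-1 + T) (V(h, T) = -9*1*h*(T - 1)*h = -9*h*(-1 + T)*h = -9*h*h*(-1 + T) = -9*h**2*(-1 + T))
A = -334 (A = -14 - 320 = -334)
A + (V(s(-3), 5)*(-1))*(-12) = -334 + ((9*(-4*(-3))**2*(1 - 1*5))*(-1))*(-12) = -334 + ((9*12**2*(1 - 5))*(-1))*(-12) = -334 + ((9*144*(-4))*(-1))*(-12) = -334 - 5184*(-1)*(-12) = -334 + 5184*(-12) = -334 - 62208 = -62542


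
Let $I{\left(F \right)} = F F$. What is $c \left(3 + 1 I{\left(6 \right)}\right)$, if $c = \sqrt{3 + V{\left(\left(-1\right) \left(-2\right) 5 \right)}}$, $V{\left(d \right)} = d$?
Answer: $39 \sqrt{13} \approx 140.62$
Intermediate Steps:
$I{\left(F \right)} = F^{2}$
$c = \sqrt{13}$ ($c = \sqrt{3 + \left(-1\right) \left(-2\right) 5} = \sqrt{3 + 2 \cdot 5} = \sqrt{3 + 10} = \sqrt{13} \approx 3.6056$)
$c \left(3 + 1 I{\left(6 \right)}\right) = \sqrt{13} \left(3 + 1 \cdot 6^{2}\right) = \sqrt{13} \left(3 + 1 \cdot 36\right) = \sqrt{13} \left(3 + 36\right) = \sqrt{13} \cdot 39 = 39 \sqrt{13}$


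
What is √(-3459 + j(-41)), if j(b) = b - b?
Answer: I*√3459 ≈ 58.813*I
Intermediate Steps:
j(b) = 0
√(-3459 + j(-41)) = √(-3459 + 0) = √(-3459) = I*√3459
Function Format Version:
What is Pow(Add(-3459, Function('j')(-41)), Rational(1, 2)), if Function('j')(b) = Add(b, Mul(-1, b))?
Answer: Mul(I, Pow(3459, Rational(1, 2))) ≈ Mul(58.813, I)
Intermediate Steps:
Function('j')(b) = 0
Pow(Add(-3459, Function('j')(-41)), Rational(1, 2)) = Pow(Add(-3459, 0), Rational(1, 2)) = Pow(-3459, Rational(1, 2)) = Mul(I, Pow(3459, Rational(1, 2)))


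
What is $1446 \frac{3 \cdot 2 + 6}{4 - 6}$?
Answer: $-8676$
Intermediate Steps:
$1446 \frac{3 \cdot 2 + 6}{4 - 6} = 1446 \frac{6 + 6}{-2} = 1446 \cdot 12 \left(- \frac{1}{2}\right) = 1446 \left(-6\right) = -8676$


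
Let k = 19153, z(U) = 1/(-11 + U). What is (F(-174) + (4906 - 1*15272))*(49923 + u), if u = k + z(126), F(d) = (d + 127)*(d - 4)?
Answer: -3177496400/23 ≈ -1.3815e+8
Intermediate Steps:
F(d) = (-4 + d)*(127 + d) (F(d) = (127 + d)*(-4 + d) = (-4 + d)*(127 + d))
u = 2202596/115 (u = 19153 + 1/(-11 + 126) = 19153 + 1/115 = 2202596/115 ≈ 19153.)
(F(-174) + (4906 - 1*15272))*(49923 + u) = ((-508 + (-174)**2 + 123*(-174)) + (4906 - 1*15272))*(49923 + 2202596/115) = ((-508 + 30276 - 21402) + (4906 - 15272))*(7943741/115) = (8366 - 10366)*(7943741/115) = -2000*7943741/115 = -3177496400/23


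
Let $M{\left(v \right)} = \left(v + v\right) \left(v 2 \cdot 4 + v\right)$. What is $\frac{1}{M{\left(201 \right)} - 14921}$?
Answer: $\frac{1}{712297} \approx 1.4039 \cdot 10^{-6}$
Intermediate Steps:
$M{\left(v \right)} = 18 v^{2}$ ($M{\left(v \right)} = 2 v \left(2 v 4 + v\right) = 2 v \left(8 v + v\right) = 2 v 9 v = 18 v^{2}$)
$\frac{1}{M{\left(201 \right)} - 14921} = \frac{1}{18 \cdot 201^{2} - 14921} = \frac{1}{18 \cdot 40401 - 14921} = \frac{1}{727218 - 14921} = \frac{1}{712297}$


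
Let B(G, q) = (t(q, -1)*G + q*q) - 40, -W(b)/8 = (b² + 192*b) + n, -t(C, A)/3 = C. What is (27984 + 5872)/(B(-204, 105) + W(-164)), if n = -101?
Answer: 33856/112789 ≈ 0.30017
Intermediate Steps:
t(C, A) = -3*C
W(b) = 808 - 1536*b - 8*b² (W(b) = -8*((b² + 192*b) - 101) = -8*(-101 + b² + 192*b) = 808 - 1536*b - 8*b²)
B(G, q) = -40 + q² - 3*G*q (B(G, q) = ((-3*q)*G + q*q) - 40 = (-3*G*q + q²) - 40 = (q² - 3*G*q) - 40 = -40 + q² - 3*G*q)
(27984 + 5872)/(B(-204, 105) + W(-164)) = (27984 + 5872)/((-40 + 105² - 3*(-204)*105) + (808 - 1536*(-164) - 8*(-164)²)) = 33856/((-40 + 11025 + 64260) + (808 + 251904 - 8*26896)) = 33856/(75245 + (808 + 251904 - 215168)) = 33856/(75245 + 37544) = 33856/112789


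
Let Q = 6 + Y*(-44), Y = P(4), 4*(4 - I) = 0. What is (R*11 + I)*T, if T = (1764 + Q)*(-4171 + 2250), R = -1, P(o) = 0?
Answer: 23801190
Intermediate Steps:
I = 4 (I = 4 - 1/4*0 = 4 + 0 = 4)
Y = 0
Q = 6 (Q = 6 + 0*(-44) = 6 + 0 = 6)
T = -3400170 (T = (1764 + 6)*(-4171 + 2250) = 1770*(-1921) = -3400170)
(R*11 + I)*T = (-1*11 + 4)*(-3400170) = (-11 + 4)*(-3400170) = -7*(-3400170) = 23801190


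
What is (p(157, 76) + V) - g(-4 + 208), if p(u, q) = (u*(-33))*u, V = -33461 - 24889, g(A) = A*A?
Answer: -913383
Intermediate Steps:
g(A) = A²
V = -58350
p(u, q) = -33*u² (p(u, q) = (-33*u)*u = -33*u²)
(p(157, 76) + V) - g(-4 + 208) = (-33*157² - 58350) - (-4 + 208)² = (-33*24649 - 58350) - 1*204² = (-813417 - 58350) - 1*41616 = -871767 - 41616 = -913383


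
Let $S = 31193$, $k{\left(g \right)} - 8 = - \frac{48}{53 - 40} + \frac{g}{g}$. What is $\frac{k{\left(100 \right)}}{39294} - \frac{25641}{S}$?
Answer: $- \frac{4365278195}{5311356882} \approx -0.82188$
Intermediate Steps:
$k{\left(g \right)} = \frac{69}{13}$ ($k{\left(g \right)} = 8 - \left(\frac{48}{53 - 40} - \frac{g}{g}\right) = 8 + \left(- \frac{48}{53 - 40} + 1\right) = 8 + \left(- \frac{48}{13} + 1\right) = 8 - \frac{35}{13} = \frac{69}{13}$)
$\frac{k{\left(100 \right)}}{39294} - \frac{25641}{S} = \frac{69}{13 \cdot 39294} - \frac{25641}{31193} = \frac{69}{13} \cdot \frac{1}{39294} - \frac{25641}{31193} = \frac{23}{170274} - \frac{25641}{31193} = - \frac{4365278195}{5311356882}$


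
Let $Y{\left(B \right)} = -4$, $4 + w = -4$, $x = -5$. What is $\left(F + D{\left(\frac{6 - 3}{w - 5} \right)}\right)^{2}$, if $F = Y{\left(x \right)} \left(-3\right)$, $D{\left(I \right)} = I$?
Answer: $\frac{23409}{169} \approx 138.51$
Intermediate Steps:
$w = -8$ ($w = -4 - 4 = -8$)
$F = 12$ ($F = \left(-4\right) \left(-3\right) = 12$)
$\left(F + D{\left(\frac{6 - 3}{w - 5} \right)}\right)^{2} = \left(12 + \frac{6 - 3}{-8 - 5}\right)^{2} = \left(12 + \frac{3}{-13}\right)^{2} = \left(12 + 3 \left(- \frac{1}{13}\right)\right)^{2} = \left(12 - \frac{3}{13}\right)^{2} = \left(\frac{153}{13}\right)^{2} = \frac{23409}{169}$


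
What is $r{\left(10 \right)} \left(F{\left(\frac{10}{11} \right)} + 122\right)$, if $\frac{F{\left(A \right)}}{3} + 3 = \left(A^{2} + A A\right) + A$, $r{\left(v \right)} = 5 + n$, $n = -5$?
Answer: $0$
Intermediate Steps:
$r{\left(v \right)} = 0$ ($r{\left(v \right)} = 5 - 5 = 0$)
$F{\left(A \right)} = -9 + 3 A + 6 A^{2}$ ($F{\left(A \right)} = -9 + 3 \left(\left(A^{2} + A A\right) + A\right) = -9 + 3 \left(\left(A^{2} + A^{2}\right) + A\right) = -9 + 3 \left(2 A^{2} + A\right) = -9 + 3 \left(A + 2 A^{2}\right) = -9 + \left(3 A + 6 A^{2}\right) = -9 + 3 A + 6 A^{2}$)
$r{\left(10 \right)} \left(F{\left(\frac{10}{11} \right)} + 122\right) = 0 \left(\left(-9 + 3 \cdot \frac{10}{11} + 6 \left(\frac{10}{11}\right)^{2}\right) + 122\right) = 0 \left(\left(-9 + \frac{30}{11} + 6 \cdot \frac{100}{121}\right) + 122\right) = 0 \left(\left(-9 + \frac{30}{11} + \frac{600}{121}\right) + 122\right) = 0 \left(- \frac{159}{121} + 122\right) = 0 \cdot \frac{14603}{121} = 0$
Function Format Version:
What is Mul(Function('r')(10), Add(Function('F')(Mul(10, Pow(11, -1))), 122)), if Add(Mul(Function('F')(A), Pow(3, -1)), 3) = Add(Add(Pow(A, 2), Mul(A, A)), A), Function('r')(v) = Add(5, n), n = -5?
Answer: 0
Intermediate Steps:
Function('r')(v) = 0 (Function('r')(v) = Add(5, -5) = 0)
Function('F')(A) = Add(-9, Mul(3, A), Mul(6, Pow(A, 2))) (Function('F')(A) = Add(-9, Mul(3, Add(Add(Pow(A, 2), Mul(A, A)), A))) = Add(-9, Mul(3, Add(Add(Pow(A, 2), Pow(A, 2)), A))) = Add(-9, Mul(3, Add(Mul(2, Pow(A, 2)), A))) = Add(-9, Mul(3, Add(A, Mul(2, Pow(A, 2))))) = Add(-9, Add(Mul(3, A), Mul(6, Pow(A, 2)))) = Add(-9, Mul(3, A), Mul(6, Pow(A, 2))))
Mul(Function('r')(10), Add(Function('F')(Mul(10, Pow(11, -1))), 122)) = Mul(0, Add(Add(-9, Mul(3, Mul(10, Pow(11, -1))), Mul(6, Pow(Mul(10, Pow(11, -1)), 2))), 122)) = Mul(0, Add(Add(-9, Mul(3, Mul(10, Rational(1, 11))), Mul(6, Pow(Mul(10, Rational(1, 11)), 2))), 122)) = Mul(0, Add(Add(-9, Mul(3, Rational(10, 11)), Mul(6, Pow(Rational(10, 11), 2))), 122)) = Mul(0, Add(Add(-9, Rational(30, 11), Mul(6, Rational(100, 121))), 122)) = Mul(0, Add(Add(-9, Rational(30, 11), Rational(600, 121)), 122)) = Mul(0, Add(Rational(-159, 121), 122)) = Mul(0, Rational(14603, 121)) = 0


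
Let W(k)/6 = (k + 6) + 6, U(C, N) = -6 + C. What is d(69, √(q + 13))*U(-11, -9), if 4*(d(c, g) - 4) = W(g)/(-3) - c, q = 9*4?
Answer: 1547/4 ≈ 386.75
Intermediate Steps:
q = 36
W(k) = 72 + 6*k (W(k) = 6*((k + 6) + 6) = 6*((6 + k) + 6) = 6*(12 + k) = 72 + 6*k)
d(c, g) = -2 - g/2 - c/4 (d(c, g) = 4 + ((72 + 6*g)/(-3) - c)/4 = 4 + ((72 + 6*g)*(-⅓) - c)/4 = 4 + ((-24 - 2*g) - c)/4 = 4 + (-24 - c - 2*g)/4 = 4 + (-6 - g/2 - c/4) = -2 - g/2 - c/4)
d(69, √(q + 13))*U(-11, -9) = (-2 - √(36 + 13)/2 - ¼*69)*(-6 - 11) = (-2 - √49/2 - 69/4)*(-17) = (-2 - ½*7 - 69/4)*(-17) = (-2 - 7/2 - 69/4)*(-17) = -91/4*(-17) = 1547/4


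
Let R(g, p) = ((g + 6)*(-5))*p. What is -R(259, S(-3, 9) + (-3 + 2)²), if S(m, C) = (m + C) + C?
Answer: 21200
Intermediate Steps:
S(m, C) = m + 2*C (S(m, C) = (C + m) + C = m + 2*C)
R(g, p) = p*(-30 - 5*g) (R(g, p) = ((6 + g)*(-5))*p = (-30 - 5*g)*p = p*(-30 - 5*g))
-R(259, S(-3, 9) + (-3 + 2)²) = -(-5)*((-3 + 2*9) + (-3 + 2)²)*(6 + 259) = -(-5)*((-3 + 18) + (-1)²)*265 = -(-5)*(15 + 1)*265 = -(-5)*16*265 = -1*(-21200) = 21200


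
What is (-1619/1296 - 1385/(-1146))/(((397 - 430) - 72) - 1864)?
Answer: 10069/487398384 ≈ 2.0659e-5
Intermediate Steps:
(-1619/1296 - 1385/(-1146))/(((397 - 430) - 72) - 1864) = (-1619*1/1296 - 1385*(-1/1146))/((-33 - 72) - 1864) = (-1619/1296 + 1385/1146)/(-105 - 1864) = -10069/247536/(-1969) = -1/1969*(-10069/247536) = 10069/487398384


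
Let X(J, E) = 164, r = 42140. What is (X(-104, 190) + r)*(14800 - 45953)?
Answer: -1317896512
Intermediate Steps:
(X(-104, 190) + r)*(14800 - 45953) = (164 + 42140)*(14800 - 45953) = 42304*(-31153) = -1317896512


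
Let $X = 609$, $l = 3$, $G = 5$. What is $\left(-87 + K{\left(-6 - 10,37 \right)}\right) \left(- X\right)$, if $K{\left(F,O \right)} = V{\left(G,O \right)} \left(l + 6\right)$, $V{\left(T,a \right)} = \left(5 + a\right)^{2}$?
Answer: $-9615501$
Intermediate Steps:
$K{\left(F,O \right)} = 9 \left(5 + O\right)^{2}$ ($K{\left(F,O \right)} = \left(5 + O\right)^{2} \left(3 + 6\right) = \left(5 + O\right)^{2} \cdot 9 = 9 \left(5 + O\right)^{2}$)
$\left(-87 + K{\left(-6 - 10,37 \right)}\right) \left(- X\right) = \left(-87 + 9 \left(5 + 37\right)^{2}\right) \left(\left(-1\right) 609\right) = \left(-87 + 9 \cdot 42^{2}\right) \left(-609\right) = \left(-87 + 9 \cdot 1764\right) \left(-609\right) = \left(-87 + 15876\right) \left(-609\right) = 15789 \left(-609\right) = -9615501$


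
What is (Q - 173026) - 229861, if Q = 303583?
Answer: -99304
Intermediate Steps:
(Q - 173026) - 229861 = (303583 - 173026) - 229861 = 130557 - 229861 = -99304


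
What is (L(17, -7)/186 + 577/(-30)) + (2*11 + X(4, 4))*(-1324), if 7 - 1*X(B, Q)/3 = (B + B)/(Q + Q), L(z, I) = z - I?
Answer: -49270567/930 ≈ -52979.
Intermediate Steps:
X(B, Q) = 21 - 3*B/Q (X(B, Q) = 21 - 3*(B + B)/(Q + Q) = 21 - 3*2*B/(2*Q) = 21 - 3*2*B*1/(2*Q) = 21 - 3*B/Q)
(L(17, -7)/186 + 577/(-30)) + (2*11 + X(4, 4))*(-1324) = ((17 - 1*(-7))/186 + 577/(-30)) + (2*11 + (21 - 3*4/4))*(-1324) = ((17 + 7)*(1/186) + 577*(-1/30)) + (22 + (21 - 3*4*1/4))*(-1324) = (24*(1/186) - 577/30) + (22 + (21 - 3))*(-1324) = (4/31 - 577/30) + (22 + 18)*(-1324) = -17767/930 + 40*(-1324) = -17767/930 - 52960 = -49270567/930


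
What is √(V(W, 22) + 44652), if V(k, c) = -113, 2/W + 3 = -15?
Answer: √44539 ≈ 211.04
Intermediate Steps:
W = -⅑ (W = 2/(-3 - 15) = 2/(-18) = 2*(-1/18) = -⅑ ≈ -0.11111)
√(V(W, 22) + 44652) = √(-113 + 44652) = √44539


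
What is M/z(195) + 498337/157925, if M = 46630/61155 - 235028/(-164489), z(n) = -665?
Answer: 133204790224040369/42257261895459975 ≈ 3.1522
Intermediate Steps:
M = 4408651882/2011864959 (M = 46630*(1/61155) - 235028*(-1/164489) = 9326/12231 + 235028/164489 = 4408651882/2011864959 ≈ 2.1913)
M/z(195) + 498337/157925 = (4408651882/2011864959)/(-665) + 498337/157925 = (4408651882/2011864959)*(-1/665) + 498337*(1/157925) = -4408651882/1337890197735 + 498337/157925 = 133204790224040369/42257261895459975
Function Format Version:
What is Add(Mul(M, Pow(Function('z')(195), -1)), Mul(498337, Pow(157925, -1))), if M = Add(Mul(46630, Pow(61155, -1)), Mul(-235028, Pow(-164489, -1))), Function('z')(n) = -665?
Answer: Rational(133204790224040369, 42257261895459975) ≈ 3.1522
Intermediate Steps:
M = Rational(4408651882, 2011864959) (M = Add(Mul(46630, Rational(1, 61155)), Mul(-235028, Rational(-1, 164489))) = Add(Rational(9326, 12231), Rational(235028, 164489)) = Rational(4408651882, 2011864959) ≈ 2.1913)
Add(Mul(M, Pow(Function('z')(195), -1)), Mul(498337, Pow(157925, -1))) = Add(Mul(Rational(4408651882, 2011864959), Pow(-665, -1)), Mul(498337, Pow(157925, -1))) = Add(Mul(Rational(4408651882, 2011864959), Rational(-1, 665)), Mul(498337, Rational(1, 157925))) = Add(Rational(-4408651882, 1337890197735), Rational(498337, 157925)) = Rational(133204790224040369, 42257261895459975)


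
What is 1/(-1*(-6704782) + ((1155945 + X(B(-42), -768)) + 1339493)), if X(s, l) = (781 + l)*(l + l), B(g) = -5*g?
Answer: 1/9180252 ≈ 1.0893e-7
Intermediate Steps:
X(s, l) = 2*l*(781 + l) (X(s, l) = (781 + l)*(2*l) = 2*l*(781 + l))
1/(-1*(-6704782) + ((1155945 + X(B(-42), -768)) + 1339493)) = 1/(-1*(-6704782) + ((1155945 + 2*(-768)*(781 - 768)) + 1339493)) = 1/(6704782 + ((1155945 + 2*(-768)*13) + 1339493)) = 1/(6704782 + ((1155945 - 19968) + 1339493)) = 1/(6704782 + (1135977 + 1339493)) = 1/(6704782 + 2475470) = 1/9180252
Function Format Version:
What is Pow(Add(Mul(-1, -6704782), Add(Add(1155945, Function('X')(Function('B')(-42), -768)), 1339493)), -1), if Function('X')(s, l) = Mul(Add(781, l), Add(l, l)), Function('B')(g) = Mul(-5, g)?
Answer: Rational(1, 9180252) ≈ 1.0893e-7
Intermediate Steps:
Function('X')(s, l) = Mul(2, l, Add(781, l)) (Function('X')(s, l) = Mul(Add(781, l), Mul(2, l)) = Mul(2, l, Add(781, l)))
Pow(Add(Mul(-1, -6704782), Add(Add(1155945, Function('X')(Function('B')(-42), -768)), 1339493)), -1) = Pow(Add(Mul(-1, -6704782), Add(Add(1155945, Mul(2, -768, Add(781, -768))), 1339493)), -1) = Pow(Add(6704782, Add(Add(1155945, Mul(2, -768, 13)), 1339493)), -1) = Pow(Add(6704782, Add(Add(1155945, -19968), 1339493)), -1) = Pow(Add(6704782, Add(1135977, 1339493)), -1) = Pow(Add(6704782, 2475470), -1) = Pow(9180252, -1) = Rational(1, 9180252)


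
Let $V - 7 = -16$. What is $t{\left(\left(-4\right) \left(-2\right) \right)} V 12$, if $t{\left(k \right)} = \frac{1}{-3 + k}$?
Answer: $- \frac{108}{5} \approx -21.6$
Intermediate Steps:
$V = -9$ ($V = 7 - 16 = -9$)
$t{\left(\left(-4\right) \left(-2\right) \right)} V 12 = \frac{1}{-3 - -8} \left(-9\right) 12 = \frac{1}{-3 + 8} \left(-9\right) 12 = \frac{1}{5} \left(-9\right) 12 = \left(- \frac{9}{5}\right) 12 = - \frac{108}{5}$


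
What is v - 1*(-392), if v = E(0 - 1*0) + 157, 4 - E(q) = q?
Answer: 553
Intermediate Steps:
E(q) = 4 - q
v = 161 (v = (4 - (0 - 1*0)) + 157 = (4 - (0 + 0)) + 157 = (4 - 1*0) + 157 = (4 + 0) + 157 = 4 + 157 = 161)
v - 1*(-392) = 161 - 1*(-392) = 161 + 392 = 553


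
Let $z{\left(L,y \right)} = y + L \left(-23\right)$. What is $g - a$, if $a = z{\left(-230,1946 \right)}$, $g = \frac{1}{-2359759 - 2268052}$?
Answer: $- \frac{33486840397}{4627811} \approx -7236.0$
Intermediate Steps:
$g = - \frac{1}{4627811}$ ($g = \frac{1}{-4627811} = - \frac{1}{4627811} \approx -2.1608 \cdot 10^{-7}$)
$z{\left(L,y \right)} = y - 23 L$
$a = 7236$ ($a = 1946 - -5290 = 1946 + 5290 = 7236$)
$g - a = - \frac{1}{4627811} - 7236 = - \frac{33486840397}{4627811}$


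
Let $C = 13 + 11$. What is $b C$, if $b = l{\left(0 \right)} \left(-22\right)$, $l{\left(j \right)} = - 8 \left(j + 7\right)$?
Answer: $29568$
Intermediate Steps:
$l{\left(j \right)} = -56 - 8 j$ ($l{\left(j \right)} = - 8 \left(7 + j\right) = -56 - 8 j$)
$b = 1232$ ($b = \left(-56 - 0\right) \left(-22\right) = \left(-56 + 0\right) \left(-22\right) = \left(-56\right) \left(-22\right) = 1232$)
$C = 24$
$b C = 1232 \cdot 24 = 29568$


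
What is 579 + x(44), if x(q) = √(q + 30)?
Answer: 579 + √74 ≈ 587.60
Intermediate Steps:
x(q) = √(30 + q)
579 + x(44) = 579 + √(30 + 44) = 579 + √74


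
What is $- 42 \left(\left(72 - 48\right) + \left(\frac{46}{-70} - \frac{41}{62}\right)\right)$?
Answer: $- \frac{147657}{155} \approx -952.63$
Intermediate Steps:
$- 42 \left(\left(72 - 48\right) + \left(\frac{46}{-70} - \frac{41}{62}\right)\right) = - 42 \left(24 + \left(46 \left(- \frac{1}{70}\right) - \frac{41}{62}\right)\right) = - 42 \left(24 - \frac{2861}{2170}\right) = \left(-42\right) \frac{49219}{2170} = - \frac{147657}{155}$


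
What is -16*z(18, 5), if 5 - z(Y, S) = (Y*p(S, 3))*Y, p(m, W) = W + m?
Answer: 41392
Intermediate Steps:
z(Y, S) = 5 - Y²*(3 + S) (z(Y, S) = 5 - Y*(3 + S)*Y = 5 - Y²*(3 + S))
-16*z(18, 5) = -16*(5 - 1*18²*(3 + 5)) = -16*(5 - 1*324*8) = -16*(5 - 2592) = -16*(-2587) = 41392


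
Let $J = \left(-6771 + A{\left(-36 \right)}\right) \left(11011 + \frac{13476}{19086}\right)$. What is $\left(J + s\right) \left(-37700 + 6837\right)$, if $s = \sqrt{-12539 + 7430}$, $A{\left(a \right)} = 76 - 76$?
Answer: $\frac{7319968836133401}{3181} - 30863 i \sqrt{5109} \approx 2.3012 \cdot 10^{12} - 2.206 \cdot 10^{6} i$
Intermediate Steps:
$A{\left(a \right)} = 0$
$s = i \sqrt{5109}$ ($s = \sqrt{-5109} = i \sqrt{5109} \approx 71.477 i$)
$J = - \frac{237176192727}{3181}$ ($J = \left(-6771 + 0\right) \left(11011 + \frac{13476}{19086}\right) = - 6771 \left(11011 + 13476 \cdot \frac{1}{19086}\right) = - 6771 \left(11011 + \frac{2246}{3181}\right) = \left(-6771\right) \frac{35028237}{3181} = - \frac{237176192727}{3181} \approx -7.456 \cdot 10^{7}$)
$\left(J + s\right) \left(-37700 + 6837\right) = \left(- \frac{237176192727}{3181} + i \sqrt{5109}\right) \left(-37700 + 6837\right) = \left(- \frac{237176192727}{3181} + i \sqrt{5109}\right) \left(-30863\right) = \frac{7319968836133401}{3181} - 30863 i \sqrt{5109}$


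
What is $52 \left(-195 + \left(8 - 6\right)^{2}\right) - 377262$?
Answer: $-387194$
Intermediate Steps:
$52 \left(-195 + \left(8 - 6\right)^{2}\right) - 377262 = 52 \left(-195 + 2^{2}\right) - 377262 = 52 \left(-195 + 4\right) - 377262 = 52 \left(-191\right) - 377262 = -9932 - 377262 = -387194$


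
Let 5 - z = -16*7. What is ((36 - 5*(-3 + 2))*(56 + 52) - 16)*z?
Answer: 516204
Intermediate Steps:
z = 117 (z = 5 - (-16)*7 = 5 - 1*(-112) = 5 + 112 = 117)
((36 - 5*(-3 + 2))*(56 + 52) - 16)*z = ((36 - 5*(-3 + 2))*(56 + 52) - 16)*117 = ((36 - 5*(-1))*108 - 16)*117 = ((36 + 5)*108 - 16)*117 = (41*108 - 16)*117 = (4428 - 16)*117 = 4412*117 = 516204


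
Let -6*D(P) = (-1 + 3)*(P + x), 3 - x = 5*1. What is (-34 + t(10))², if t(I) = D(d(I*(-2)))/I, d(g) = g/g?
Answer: 1038361/900 ≈ 1153.7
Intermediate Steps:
x = -2 (x = 3 - 5 = -2)
d(g) = 1
D(P) = ⅔ - P/3 (D(P) = -(-1 + 3)*(P - 2)/6 = -(-2 + P)/3 = -(-4 + 2*P)/6 = ⅔ - P/3)
t(I) = 1/(3*I) (t(I) = (⅔ - ⅓*1)/I = (⅔ - ⅓)/I = 1/(3*I))
(-34 + t(10))² = (-34 + (⅓)/10)² = (-34 + (⅓)*(⅒))² = (-34 + 1/30)² = (-1019/30)² = 1038361/900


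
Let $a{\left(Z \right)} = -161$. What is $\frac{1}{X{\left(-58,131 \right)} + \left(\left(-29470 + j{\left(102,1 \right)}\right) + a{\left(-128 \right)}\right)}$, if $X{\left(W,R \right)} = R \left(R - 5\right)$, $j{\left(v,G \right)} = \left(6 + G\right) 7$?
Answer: $- \frac{1}{13076} \approx -7.6476 \cdot 10^{-5}$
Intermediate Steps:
$j{\left(v,G \right)} = 42 + 7 G$
$X{\left(W,R \right)} = R \left(-5 + R\right)$
$\frac{1}{X{\left(-58,131 \right)} + \left(\left(-29470 + j{\left(102,1 \right)}\right) + a{\left(-128 \right)}\right)} = \frac{1}{131 \left(-5 + 131\right) + \left(\left(-29470 + \left(42 + 7 \cdot 1\right)\right) - 161\right)} = \frac{1}{131 \cdot 126 + \left(\left(-29470 + \left(42 + 7\right)\right) - 161\right)} = \frac{1}{16506 + \left(\left(-29470 + 49\right) - 161\right)} = \frac{1}{16506 - 29582} = \frac{1}{-13076} = - \frac{1}{13076}$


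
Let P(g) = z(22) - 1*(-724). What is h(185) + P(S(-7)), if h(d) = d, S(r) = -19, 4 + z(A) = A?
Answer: 927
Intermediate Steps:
z(A) = -4 + A
P(g) = 742 (P(g) = (-4 + 22) - 1*(-724) = 18 + 724 = 742)
h(185) + P(S(-7)) = 185 + 742 = 927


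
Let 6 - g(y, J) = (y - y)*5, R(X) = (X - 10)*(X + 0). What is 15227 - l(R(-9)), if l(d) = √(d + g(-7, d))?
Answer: 15227 - √177 ≈ 15214.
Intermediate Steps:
R(X) = X*(-10 + X) (R(X) = (-10 + X)*X = X*(-10 + X))
g(y, J) = 6 (g(y, J) = 6 - (y - y)*5 = 6 - 0*5 = 6 - 1*0 = 6 + 0 = 6)
l(d) = √(6 + d) (l(d) = √(d + 6) = √(6 + d))
15227 - l(R(-9)) = 15227 - √(6 - 9*(-10 - 9)) = 15227 - √(6 - 9*(-19)) = 15227 - √(6 + 171) = 15227 - √177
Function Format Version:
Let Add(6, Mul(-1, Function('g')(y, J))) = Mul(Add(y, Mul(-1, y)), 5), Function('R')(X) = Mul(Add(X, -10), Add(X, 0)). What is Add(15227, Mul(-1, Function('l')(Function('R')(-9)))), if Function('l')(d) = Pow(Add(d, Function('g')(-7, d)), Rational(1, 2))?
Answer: Add(15227, Mul(-1, Pow(177, Rational(1, 2)))) ≈ 15214.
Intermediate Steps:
Function('R')(X) = Mul(X, Add(-10, X)) (Function('R')(X) = Mul(Add(-10, X), X) = Mul(X, Add(-10, X)))
Function('g')(y, J) = 6 (Function('g')(y, J) = Add(6, Mul(-1, Mul(Add(y, Mul(-1, y)), 5))) = Add(6, Mul(-1, Mul(0, 5))) = Add(6, Mul(-1, 0)) = Add(6, 0) = 6)
Function('l')(d) = Pow(Add(6, d), Rational(1, 2)) (Function('l')(d) = Pow(Add(d, 6), Rational(1, 2)) = Pow(Add(6, d), Rational(1, 2)))
Add(15227, Mul(-1, Function('l')(Function('R')(-9)))) = Add(15227, Mul(-1, Pow(Add(6, Mul(-9, Add(-10, -9))), Rational(1, 2)))) = Add(15227, Mul(-1, Pow(Add(6, Mul(-9, -19)), Rational(1, 2)))) = Add(15227, Mul(-1, Pow(Add(6, 171), Rational(1, 2)))) = Add(15227, Mul(-1, Pow(177, Rational(1, 2))))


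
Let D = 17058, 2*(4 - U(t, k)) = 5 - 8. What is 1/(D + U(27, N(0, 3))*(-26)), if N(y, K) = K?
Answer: 1/16915 ≈ 5.9119e-5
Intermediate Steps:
U(t, k) = 11/2 (U(t, k) = 4 - (5 - 8)/2 = 4 - 1/2*(-3) = 4 + 3/2 = 11/2)
1/(D + U(27, N(0, 3))*(-26)) = 1/(17058 + (11/2)*(-26)) = 1/(17058 - 143) = 1/16915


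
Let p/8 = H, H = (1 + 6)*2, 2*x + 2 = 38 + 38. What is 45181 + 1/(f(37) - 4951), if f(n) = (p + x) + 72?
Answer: 213706129/4730 ≈ 45181.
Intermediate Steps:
x = 37 (x = -1 + (38 + 38)/2 = -1 + (½)*76 = -1 + 38 = 37)
H = 14 (H = 7*2 = 14)
p = 112 (p = 8*14 = 112)
f(n) = 221 (f(n) = (112 + 37) + 72 = 149 + 72 = 221)
45181 + 1/(f(37) - 4951) = 45181 + 1/(221 - 4951) = 45181 + 1/(-4730) = 45181 - 1/4730 = 213706129/4730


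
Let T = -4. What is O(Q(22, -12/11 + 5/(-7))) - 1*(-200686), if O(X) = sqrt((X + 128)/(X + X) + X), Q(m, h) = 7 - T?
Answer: 200686 + sqrt(8382)/22 ≈ 2.0069e+5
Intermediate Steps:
Q(m, h) = 11 (Q(m, h) = 7 - 1*(-4) = 7 + 4 = 11)
O(X) = sqrt(X + (128 + X)/(2*X)) (O(X) = sqrt((128 + X)/((2*X)) + X) = sqrt((128 + X)*(1/(2*X)) + X) = sqrt((128 + X)/(2*X) + X) = sqrt(X + (128 + X)/(2*X)))
O(Q(22, -12/11 + 5/(-7))) - 1*(-200686) = sqrt(2 + 4*11 + 256/11)/2 - 1*(-200686) = sqrt(2 + 44 + 256*(1/11))/2 + 200686 = sqrt(2 + 44 + 256/11)/2 + 200686 = sqrt(762/11)/2 + 200686 = (sqrt(8382)/11)/2 + 200686 = sqrt(8382)/22 + 200686 = 200686 + sqrt(8382)/22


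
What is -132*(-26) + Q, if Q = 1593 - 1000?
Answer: 4025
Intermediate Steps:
Q = 593
-132*(-26) + Q = -132*(-26) + 593 = 3432 + 593 = 4025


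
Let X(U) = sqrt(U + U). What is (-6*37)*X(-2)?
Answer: -444*I ≈ -444.0*I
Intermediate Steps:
X(U) = sqrt(2)*sqrt(U) (X(U) = sqrt(2*U) = sqrt(2)*sqrt(U))
(-6*37)*X(-2) = (-6*37)*(sqrt(2)*sqrt(-2)) = -222*sqrt(2)*I*sqrt(2) = -444*I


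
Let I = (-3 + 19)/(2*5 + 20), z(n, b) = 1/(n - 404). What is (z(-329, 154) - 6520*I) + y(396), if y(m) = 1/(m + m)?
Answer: -2018717243/580536 ≈ -3477.3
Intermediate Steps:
y(m) = 1/(2*m)
z(n, b) = 1/(-404 + n)
I = 8/15 (I = 16/(10 + 20) = 16/30 = 16*(1/30) = 8/15 ≈ 0.53333)
(z(-329, 154) - 6520*I) + y(396) = (1/(-404 - 329) - 6520*8/15) + (½)/396 = (1/(-733) - 10432/3) + (½)*(1/396) = (-1/733 - 10432/3) + 1/792 = -7646659/2199 + 1/792 = -2018717243/580536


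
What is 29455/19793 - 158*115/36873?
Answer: 726455405/729827289 ≈ 0.99538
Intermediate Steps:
29455/19793 - 158*115/36873 = 29455*(1/19793) - 18170*1/36873 = 29455/19793 - 18170/36873 = 726455405/729827289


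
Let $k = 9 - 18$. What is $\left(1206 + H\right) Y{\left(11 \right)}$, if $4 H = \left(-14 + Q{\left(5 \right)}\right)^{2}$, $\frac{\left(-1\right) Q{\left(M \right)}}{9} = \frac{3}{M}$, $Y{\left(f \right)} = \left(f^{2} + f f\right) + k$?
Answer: $\frac{30292097}{100} \approx 3.0292 \cdot 10^{5}$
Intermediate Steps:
$k = -9$
$Y{\left(f \right)} = -9 + 2 f^{2}$ ($Y{\left(f \right)} = \left(f^{2} + f f\right) - 9 = \left(f^{2} + f^{2}\right) - 9 = 2 f^{2} - 9 = -9 + 2 f^{2}$)
$Q{\left(M \right)} = - \frac{27}{M}$ ($Q{\left(M \right)} = - 9 \frac{3}{M} = - \frac{27}{M}$)
$H = \frac{9409}{100}$ ($H = \frac{\left(-14 - \frac{27}{5}\right)^{2}}{4} = \frac{\left(- \frac{97}{5}\right)^{2}}{4} = \frac{1}{4} \cdot \frac{9409}{25} = \frac{9409}{100} \approx 94.09$)
$\left(1206 + H\right) Y{\left(11 \right)} = \left(1206 + \frac{9409}{100}\right) \left(-9 + 2 \cdot 11^{2}\right) = \frac{130009 \left(-9 + 2 \cdot 121\right)}{100} = \frac{130009 \left(-9 + 242\right)}{100} = \frac{130009}{100} \cdot 233 = \frac{30292097}{100}$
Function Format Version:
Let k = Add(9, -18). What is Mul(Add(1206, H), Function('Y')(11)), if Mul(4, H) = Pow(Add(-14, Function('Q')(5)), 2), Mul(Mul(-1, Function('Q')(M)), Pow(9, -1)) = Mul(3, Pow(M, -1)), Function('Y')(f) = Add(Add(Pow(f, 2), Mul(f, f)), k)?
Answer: Rational(30292097, 100) ≈ 3.0292e+5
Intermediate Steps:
k = -9
Function('Y')(f) = Add(-9, Mul(2, Pow(f, 2))) (Function('Y')(f) = Add(Add(Pow(f, 2), Mul(f, f)), -9) = Add(Add(Pow(f, 2), Pow(f, 2)), -9) = Add(Mul(2, Pow(f, 2)), -9) = Add(-9, Mul(2, Pow(f, 2))))
Function('Q')(M) = Mul(-27, Pow(M, -1)) (Function('Q')(M) = Mul(-9, Mul(3, Pow(M, -1))) = Mul(-27, Pow(M, -1)))
H = Rational(9409, 100) (H = Mul(Rational(1, 4), Pow(Add(-14, Mul(-27, Pow(5, -1))), 2)) = Mul(Rational(1, 4), Pow(Add(-14, Mul(-27, Rational(1, 5))), 2)) = Mul(Rational(1, 4), Pow(Add(-14, Rational(-27, 5)), 2)) = Mul(Rational(1, 4), Pow(Rational(-97, 5), 2)) = Mul(Rational(1, 4), Rational(9409, 25)) = Rational(9409, 100) ≈ 94.090)
Mul(Add(1206, H), Function('Y')(11)) = Mul(Add(1206, Rational(9409, 100)), Add(-9, Mul(2, Pow(11, 2)))) = Mul(Rational(130009, 100), Add(-9, Mul(2, 121))) = Mul(Rational(130009, 100), Add(-9, 242)) = Mul(Rational(130009, 100), 233) = Rational(30292097, 100)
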